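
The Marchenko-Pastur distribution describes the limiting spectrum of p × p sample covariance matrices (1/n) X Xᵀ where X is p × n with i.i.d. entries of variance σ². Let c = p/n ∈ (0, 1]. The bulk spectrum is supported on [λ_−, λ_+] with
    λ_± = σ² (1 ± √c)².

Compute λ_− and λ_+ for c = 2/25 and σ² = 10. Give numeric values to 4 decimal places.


c = 2/25 = 0.080000; √c = 0.282843.
λ_− = σ² (1 − √c)² = 10 · (1 − 0.282843)² = 10 · (0.717157)² = 5.143146.
λ_+ = σ² (1 + √c)² = 10 · (1 + 0.282843)² = 10 · (1.282843)² = 16.456854.

Rounded to 4 decimal places: λ_− ≈ 5.1431, λ_+ ≈ 16.4569.


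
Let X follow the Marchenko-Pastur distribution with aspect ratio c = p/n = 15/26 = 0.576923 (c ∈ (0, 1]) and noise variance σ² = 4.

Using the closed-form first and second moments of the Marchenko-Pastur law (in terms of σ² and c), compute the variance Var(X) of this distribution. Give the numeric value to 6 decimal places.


Recall the MP moments m_1 = E[X] = σ² and m_2 = E[X²] = σ⁴ (1 + c).
m_1 = E[X] = σ² = 4, so m_1² = 16.
m_2 = E[X²] = σ⁴ (1 + c) = 16 · (1 + 0.576923) = 16 · 1.576923 = 25.230769.
(Note m_2 − m_1² simplifies to c · σ⁴ = 0.576923 · 16.)

Var(X) = m_2 − m_1² = 25.230769 − 16 = 9.230769.


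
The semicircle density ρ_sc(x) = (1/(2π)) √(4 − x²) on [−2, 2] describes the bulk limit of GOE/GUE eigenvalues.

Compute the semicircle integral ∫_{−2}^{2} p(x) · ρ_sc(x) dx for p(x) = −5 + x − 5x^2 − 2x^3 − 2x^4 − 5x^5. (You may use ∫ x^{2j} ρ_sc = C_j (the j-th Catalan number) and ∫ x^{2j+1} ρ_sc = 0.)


Write p(x) = Σ a_i x^i, split into monomials and integrate each against ρ_sc separately.
Using ∫ x^{2j} ρ_sc = C_j = (1/(j+1)) C(2j, j) (Catalan numbers) and ∫ x^{2j+1} ρ_sc = 0 (odd monomials vanish by symmetry):
  i = 0 (even): a_0 · C_{0} = -5 · 1 = -5
  i = 1 (odd): ∫ x^1 ρ_sc = 0 (vanishes)
  i = 2 (even): a_2 · C_{1} = -5 · 1 = -5
  i = 3 (odd): ∫ x^3 ρ_sc = 0 (vanishes)
  i = 4 (even): a_4 · C_{2} = -2 · 2 = -4
  i = 5 (odd): ∫ x^5 ρ_sc = 0 (vanishes)

Summing the contributions: ∫_{−2}^{2} p(x) ρ_sc(x) dx = (-5) + (-5) + (-4) = -14.


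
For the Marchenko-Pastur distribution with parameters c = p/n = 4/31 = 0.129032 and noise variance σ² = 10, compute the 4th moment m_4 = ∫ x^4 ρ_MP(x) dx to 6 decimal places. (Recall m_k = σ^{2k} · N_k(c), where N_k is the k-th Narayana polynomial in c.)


E[X⁴] = σ⁸ (1 + 6c + 6c² + c³) (fourth MP moment). With σ² = 10 (so σ⁸ = 10000) and c = 4/31 = 0.129032: E[X⁴] = 10000 · (1 + 6·0.129032 + 6·(0.129032)² + (0.129032)³) = 10000 · 1.876238.

So E[X^4] = 18762.377899.


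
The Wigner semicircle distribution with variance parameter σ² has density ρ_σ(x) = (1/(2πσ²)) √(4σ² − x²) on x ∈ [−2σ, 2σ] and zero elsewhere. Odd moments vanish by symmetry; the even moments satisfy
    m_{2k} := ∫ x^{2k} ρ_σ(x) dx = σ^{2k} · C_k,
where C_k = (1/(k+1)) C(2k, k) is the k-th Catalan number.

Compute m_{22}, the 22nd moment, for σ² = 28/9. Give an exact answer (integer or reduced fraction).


By the scaled semicircle moment identity, m_{2k} = σ^{2k} · C_k with k = 11.
C_11 = (1/(k+1)) · C(2k, k) = (1/12) · C(22, 11) = (1/12) · 705432 = 58786.
σ^{2k} = (σ²)^k = (28/9)^11 = 8293509467471872/31381059609.

Therefore m_{22} = σ^{22} · C_11 = (8293509467471872/31381059609) · 58786 = 487542247554801467392/31381059609.


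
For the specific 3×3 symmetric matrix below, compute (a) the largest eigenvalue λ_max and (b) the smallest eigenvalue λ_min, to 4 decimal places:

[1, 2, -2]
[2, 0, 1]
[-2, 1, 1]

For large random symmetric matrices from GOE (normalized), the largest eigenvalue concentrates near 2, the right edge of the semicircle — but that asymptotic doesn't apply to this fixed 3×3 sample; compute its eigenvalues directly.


Since M is real symmetric, all three eigenvalues are real; they are the roots of det(λI − M) = λ³ − (tr M) λ² + s λ − det M, where s is the sum of the principal 2×2 minors.
tr M = 1 + 0 + 1 = 2.
s = (1·0 − 2²) + (1·1 − (-2)²) + (0·1 − 1²) = -4 + (-3) + (-1) = -8.
det M (expand along row 1) = 1·(-1) − 2·4 + (-2)·2 = -13.
Characteristic polynomial: λ³ − 2λ² − 8λ + 13 = 0.
Substitute λ = y + (tr M)/3 = y + 0.666667 to remove the quadratic term: y³ + p·y + q = 0 with p = s − (tr M)²/3 = -9.333333 and q = −2(tr M)³/27 + (tr M)·s/3 − det M = 7.074074.
Three real roots ⇒ use the trigonometric (Viète) form: r = 2√(−p/3) = 3.527668, φ = arccos(3q/(p·r)) = arccos(-0.644564) = 2.271250 rad.
y_k = r·cos(φ/3 − 2πk/3) for k = 0, 1, 2 gives y = 2.564059, 0.816193, -3.380251.
λ_k = y_k + 0.666667 gives λ = 3.2307, 1.4829, -2.7136 (check: the sum is 2.0000 = tr M).

Hence λ_max = 3.2307 and λ_min = -2.7136.


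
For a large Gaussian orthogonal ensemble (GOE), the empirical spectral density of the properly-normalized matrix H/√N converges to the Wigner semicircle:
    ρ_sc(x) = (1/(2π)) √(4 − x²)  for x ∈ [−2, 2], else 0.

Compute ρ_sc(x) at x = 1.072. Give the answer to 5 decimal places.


ρ_sc(x) = (1/(2π)) √(4 − x²). With x = 1.072:
  4 − x² = 4 − (1.072)² = 4 − 1.149184 = 2.850816.
  √(4 − x²) = 1.688436.
  1/(2π) = 0.159155.
  ρ_sc(1.072) = 0.159155 · 1.688436 = 0.268723.

Rounded to 5 decimal places: ρ_sc(1.072) ≈ 0.26872.


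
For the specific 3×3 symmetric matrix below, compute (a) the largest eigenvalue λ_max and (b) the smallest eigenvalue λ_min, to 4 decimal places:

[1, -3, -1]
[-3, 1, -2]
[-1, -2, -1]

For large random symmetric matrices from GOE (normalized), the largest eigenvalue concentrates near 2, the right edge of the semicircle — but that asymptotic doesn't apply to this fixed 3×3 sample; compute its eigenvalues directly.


Since M is real symmetric, all three eigenvalues are real; they are the roots of det(λI − M) = λ³ − (tr M) λ² + s λ − det M, where s is the sum of the principal 2×2 minors.
tr M = 1 + 1 + (-1) = 1.
s = (1·1 − (-3)²) + (1·(-1) − (-1)²) + (1·(-1) − (-2)²) = -8 + (-2) + (-5) = -15.
det M (expand along row 1) = 1·(-5) − (-3)·1 + (-1)·7 = -9.
Characteristic polynomial: λ³ − λ² − 15λ + 9 = 0.
Substitute λ = y + (tr M)/3 = y + 0.333333 to remove the quadratic term: y³ + p·y + q = 0 with p = s − (tr M)²/3 = -15.333333 and q = −2(tr M)³/27 + (tr M)·s/3 − det M = 3.925926.
Three real roots ⇒ use the trigonometric (Viète) form: r = 2√(−p/3) = 4.521553, φ = arccos(3q/(p·r)) = arccos(-0.169879) = 1.741503 rad.
y_k = r·cos(φ/3 − 2πk/3) for k = 0, 1, 2 gives y = 3.780869, 0.257148, -4.038016.
λ_k = y_k + 0.333333 gives λ = 4.1142, 0.5905, -3.7047 (check: the sum is 1.0000 = tr M).

Hence λ_max = 4.1142 and λ_min = -3.7047.


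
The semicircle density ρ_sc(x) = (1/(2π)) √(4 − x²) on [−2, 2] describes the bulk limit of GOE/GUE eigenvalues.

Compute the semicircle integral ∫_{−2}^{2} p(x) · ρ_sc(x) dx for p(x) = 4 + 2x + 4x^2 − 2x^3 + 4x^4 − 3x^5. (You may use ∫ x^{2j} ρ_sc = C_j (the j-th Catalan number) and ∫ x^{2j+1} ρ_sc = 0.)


Write p(x) = Σ a_i x^i, split into monomials and integrate each against ρ_sc separately.
Using ∫ x^{2j} ρ_sc = C_j = (1/(j+1)) C(2j, j) (Catalan numbers) and ∫ x^{2j+1} ρ_sc = 0 (odd monomials vanish by symmetry):
  i = 0 (even): a_0 · C_{0} = 4 · 1 = 4
  i = 1 (odd): ∫ x^1 ρ_sc = 0 (vanishes)
  i = 2 (even): a_2 · C_{1} = 4 · 1 = 4
  i = 3 (odd): ∫ x^3 ρ_sc = 0 (vanishes)
  i = 4 (even): a_4 · C_{2} = 4 · 2 = 8
  i = 5 (odd): ∫ x^5 ρ_sc = 0 (vanishes)

Summing the contributions: ∫_{−2}^{2} p(x) ρ_sc(x) dx = 4 + 4 + 8 = 16.


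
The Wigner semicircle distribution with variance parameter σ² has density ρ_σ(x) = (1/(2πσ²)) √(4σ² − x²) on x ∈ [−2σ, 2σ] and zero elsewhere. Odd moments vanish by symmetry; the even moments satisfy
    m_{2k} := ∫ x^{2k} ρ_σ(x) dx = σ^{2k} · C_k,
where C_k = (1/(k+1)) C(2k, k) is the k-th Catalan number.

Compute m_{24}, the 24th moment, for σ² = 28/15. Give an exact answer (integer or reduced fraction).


By the scaled semicircle moment identity, m_{2k} = σ^{2k} · C_k with k = 12.
C_12 = (1/(k+1)) · C(2k, k) = (1/13) · C(24, 12) = (1/13) · 2704156 = 208012.
σ^{2k} = (σ²)^k = (28/15)^12 = 232218265089212416/129746337890625.

Therefore m_{24} = σ^{24} · C_12 = (232218265089212416/129746337890625) · 208012 = 48304185757737253076992/129746337890625.


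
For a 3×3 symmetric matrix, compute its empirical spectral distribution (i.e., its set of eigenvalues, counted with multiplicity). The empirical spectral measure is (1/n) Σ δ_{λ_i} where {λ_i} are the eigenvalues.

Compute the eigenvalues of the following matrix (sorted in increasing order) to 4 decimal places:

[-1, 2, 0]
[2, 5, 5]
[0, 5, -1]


Since M is real symmetric, all three eigenvalues are real; they are the roots of det(λI − M) = λ³ − (tr M) λ² + s λ − det M, where s is the sum of the principal 2×2 minors.
tr M = -1 + 5 + (-1) = 3.
s = ((-1)·5 − 2²) + ((-1)·(-1) − 0²) + (5·(-1) − 5²) = -9 + 1 + (-30) = -38.
det M (expand along row 1) = (-1)·(-30) − 2·(-2) + 0·10 = 34.
Characteristic polynomial: λ³ − 3λ² − 38λ − 34 = 0.
Substitute λ = y + (tr M)/3 = y + 1.000000 to remove the quadratic term: y³ + p·y + q = 0 with p = s − (tr M)²/3 = -41.000000 and q = −2(tr M)³/27 + (tr M)·s/3 − det M = -74.000000.
Three real roots ⇒ use the trigonometric (Viète) form: r = 2√(−p/3) = 7.393691, φ = arccos(3q/(p·r)) = arccos(0.732332) = 0.749056 rad.
y_k = r·cos(φ/3 − 2πk/3) for k = 0, 1, 2 gives y = 7.164414, -2.000000, -5.164414.
λ_k = y_k + 1.000000 gives λ = 8.1644, -1.0000, -4.1644 (check: the sum is 3.0000 = tr M).

Eigenvalues sorted in increasing order: [-4.1644, -1.0000, 8.1644].


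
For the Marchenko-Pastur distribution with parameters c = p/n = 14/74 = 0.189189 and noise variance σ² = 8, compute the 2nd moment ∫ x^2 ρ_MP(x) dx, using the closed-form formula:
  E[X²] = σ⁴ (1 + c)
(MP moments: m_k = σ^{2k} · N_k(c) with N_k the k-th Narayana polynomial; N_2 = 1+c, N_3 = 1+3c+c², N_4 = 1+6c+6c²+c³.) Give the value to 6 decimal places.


E[X²] = σ⁴ (1 + c) (second MP moment). With σ² = 8 (so σ⁴ = 64) and c = 14/74 = 0.189189: E[X²] = 64 · (1 + 0.189189) = 64 · 1.189189.

So E[X^2] = 76.108108.


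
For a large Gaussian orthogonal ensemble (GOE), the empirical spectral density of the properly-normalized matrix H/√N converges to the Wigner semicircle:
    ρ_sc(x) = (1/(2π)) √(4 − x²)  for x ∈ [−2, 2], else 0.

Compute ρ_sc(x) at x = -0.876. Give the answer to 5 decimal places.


ρ_sc(x) = (1/(2π)) √(4 − x²). With x = -0.876:
  4 − x² = 4 − (-0.876)² = 4 − 0.767376 = 3.232624.
  √(4 − x²) = 1.797950.
  1/(2π) = 0.159155.
  ρ_sc(-0.876) = 0.159155 · 1.797950 = 0.286153.

Rounded to 5 decimal places: ρ_sc(-0.876) ≈ 0.28615.


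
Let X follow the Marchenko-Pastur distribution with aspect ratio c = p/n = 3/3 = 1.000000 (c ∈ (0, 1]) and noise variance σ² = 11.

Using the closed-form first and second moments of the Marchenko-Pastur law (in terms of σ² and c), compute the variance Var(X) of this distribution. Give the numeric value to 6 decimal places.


Recall the MP moments m_1 = E[X] = σ² and m_2 = E[X²] = σ⁴ (1 + c).
m_1 = E[X] = σ² = 11, so m_1² = 121.
m_2 = E[X²] = σ⁴ (1 + c) = 121 · (1 + 1.000000) = 121 · 2.000000 = 242.000000.
(Note m_2 − m_1² simplifies to c · σ⁴ = 1.000000 · 121.)

Var(X) = m_2 − m_1² = 242.000000 − 121 = 121.000000.


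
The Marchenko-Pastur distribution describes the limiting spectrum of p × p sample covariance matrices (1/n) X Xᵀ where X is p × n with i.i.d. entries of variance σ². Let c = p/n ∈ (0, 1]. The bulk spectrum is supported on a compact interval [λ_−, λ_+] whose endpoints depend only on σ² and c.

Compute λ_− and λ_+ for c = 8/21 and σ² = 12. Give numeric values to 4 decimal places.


c = 8/21 = 0.380952; √c = 0.617213.
λ_− = σ² (1 − √c)² = 12 · (1 − 0.617213)² = 12 · (0.382787)² = 1.758307.
λ_+ = σ² (1 + √c)² = 12 · (1 + 0.617213)² = 12 · (1.617213)² = 31.384550.

Rounded to 4 decimal places: λ_− ≈ 1.7583, λ_+ ≈ 31.3846.


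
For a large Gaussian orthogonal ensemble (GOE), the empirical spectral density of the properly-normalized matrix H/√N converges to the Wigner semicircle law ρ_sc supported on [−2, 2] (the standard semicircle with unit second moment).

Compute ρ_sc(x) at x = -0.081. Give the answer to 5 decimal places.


ρ_sc(x) = (1/(2π)) √(4 − x²). With x = -0.081:
  4 − x² = 4 − (-0.081)² = 4 − 0.006561 = 3.993439.
  √(4 − x²) = 1.998359.
  1/(2π) = 0.159155.
  ρ_sc(-0.081) = 0.159155 · 1.998359 = 0.318049.

Rounded to 5 decimal places: ρ_sc(-0.081) ≈ 0.31805.


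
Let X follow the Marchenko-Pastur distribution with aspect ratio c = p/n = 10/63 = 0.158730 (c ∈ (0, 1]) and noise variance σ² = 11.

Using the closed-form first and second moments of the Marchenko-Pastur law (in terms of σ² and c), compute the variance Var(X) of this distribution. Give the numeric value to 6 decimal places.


Recall the MP moments m_1 = E[X] = σ² and m_2 = E[X²] = σ⁴ (1 + c).
m_1 = E[X] = σ² = 11, so m_1² = 121.
m_2 = E[X²] = σ⁴ (1 + c) = 121 · (1 + 0.158730) = 121 · 1.158730 = 140.206349.
(Note m_2 − m_1² simplifies to c · σ⁴ = 0.158730 · 121.)

Var(X) = m_2 − m_1² = 140.206349 − 121 = 19.206349.


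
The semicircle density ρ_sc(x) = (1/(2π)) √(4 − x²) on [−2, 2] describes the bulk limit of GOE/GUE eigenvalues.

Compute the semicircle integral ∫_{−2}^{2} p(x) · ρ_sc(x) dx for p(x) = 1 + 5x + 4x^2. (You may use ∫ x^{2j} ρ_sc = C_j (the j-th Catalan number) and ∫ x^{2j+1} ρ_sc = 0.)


Write p(x) = Σ a_i x^i, split into monomials and integrate each against ρ_sc separately.
Using ∫ x^{2j} ρ_sc = C_j = (1/(j+1)) C(2j, j) (Catalan numbers) and ∫ x^{2j+1} ρ_sc = 0 (odd monomials vanish by symmetry):
  i = 0 (even): a_0 · C_{0} = 1 · 1 = 1
  i = 1 (odd): ∫ x^1 ρ_sc = 0 (vanishes)
  i = 2 (even): a_2 · C_{1} = 4 · 1 = 4

Summing the contributions: ∫_{−2}^{2} p(x) ρ_sc(x) dx = 1 + 4 = 5.


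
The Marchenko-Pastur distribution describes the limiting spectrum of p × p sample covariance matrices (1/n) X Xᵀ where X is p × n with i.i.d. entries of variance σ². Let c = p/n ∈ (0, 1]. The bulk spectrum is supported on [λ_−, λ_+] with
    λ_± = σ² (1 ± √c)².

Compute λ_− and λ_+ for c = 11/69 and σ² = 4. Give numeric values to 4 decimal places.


c = 11/69 = 0.159420; √c = 0.399275.
λ_− = σ² (1 − √c)² = 4 · (1 − 0.399275)² = 4 · (0.600725)² = 1.443484.
λ_+ = σ² (1 + √c)² = 4 · (1 + 0.399275)² = 4 · (1.399275)² = 7.831879.

Rounded to 4 decimal places: λ_− ≈ 1.4435, λ_+ ≈ 7.8319.


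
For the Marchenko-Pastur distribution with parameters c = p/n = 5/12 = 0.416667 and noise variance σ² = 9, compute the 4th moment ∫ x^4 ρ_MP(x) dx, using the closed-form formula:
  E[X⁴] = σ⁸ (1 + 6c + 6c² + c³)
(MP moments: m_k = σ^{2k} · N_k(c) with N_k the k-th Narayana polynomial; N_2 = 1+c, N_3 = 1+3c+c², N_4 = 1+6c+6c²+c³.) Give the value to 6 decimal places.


E[X⁴] = σ⁸ (1 + 6c + 6c² + c³) (fourth MP moment). With σ² = 9 (so σ⁸ = 6561) and c = 5/12 = 0.416667: E[X⁴] = 6561 · (1 + 6·0.416667 + 6·(0.416667)² + (0.416667)³) = 6561 · 4.614005.

So E[X^4] = 30272.484375.


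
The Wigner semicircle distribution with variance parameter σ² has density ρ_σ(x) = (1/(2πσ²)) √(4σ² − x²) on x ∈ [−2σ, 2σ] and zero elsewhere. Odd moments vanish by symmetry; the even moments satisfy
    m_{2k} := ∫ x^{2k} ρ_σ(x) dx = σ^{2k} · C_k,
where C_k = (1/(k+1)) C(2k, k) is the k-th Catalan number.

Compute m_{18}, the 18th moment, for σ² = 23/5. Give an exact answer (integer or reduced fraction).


By the scaled semicircle moment identity, m_{2k} = σ^{2k} · C_k with k = 9.
C_9 = (1/(k+1)) · C(2k, k) = (1/10) · C(18, 9) = (1/10) · 48620 = 4862.
σ^{2k} = (σ²)^k = (23/5)^9 = 1801152661463/1953125.

Therefore m_{18} = σ^{18} · C_9 = (1801152661463/1953125) · 4862 = 8757204240033106/1953125.


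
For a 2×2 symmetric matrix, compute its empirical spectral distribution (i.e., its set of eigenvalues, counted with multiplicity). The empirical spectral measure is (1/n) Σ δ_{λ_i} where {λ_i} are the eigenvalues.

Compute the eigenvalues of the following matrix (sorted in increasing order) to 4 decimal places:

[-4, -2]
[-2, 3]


Since M is real symmetric, both eigenvalues are real; they are the roots of det(λI − M) = λ² − (tr M) λ + det M.
tr M = -4 + 3 = -1.
det M = (-4)·3 − (-2)² = -12 − 4 = -16.
Characteristic polynomial: λ² + λ − 16 = 0.
Discriminant Δ = (tr M)² − 4·det M = 1 − (-64) = 65; √Δ = 8.062258.
λ = (tr M ± √Δ)/2 = (-1 ± 8.062258)/2, giving (tr M − √Δ)/2 = -4.5311 and (tr M + √Δ)/2 = 3.5311.

Eigenvalues sorted in increasing order: [-4.5311, 3.5311].


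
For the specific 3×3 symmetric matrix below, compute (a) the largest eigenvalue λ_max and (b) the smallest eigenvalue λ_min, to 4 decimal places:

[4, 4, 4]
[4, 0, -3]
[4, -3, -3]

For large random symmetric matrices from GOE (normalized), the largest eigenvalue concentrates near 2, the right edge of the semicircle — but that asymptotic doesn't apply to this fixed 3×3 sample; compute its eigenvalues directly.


Since M is real symmetric, all three eigenvalues are real; they are the roots of det(λI − M) = λ³ − (tr M) λ² + s λ − det M, where s is the sum of the principal 2×2 minors.
tr M = 4 + 0 + (-3) = 1.
s = (4·0 − 4²) + (4·(-3) − 4²) + (0·(-3) − (-3)²) = -16 + (-28) + (-9) = -53.
det M (expand along row 1) = 4·(-9) − 4·0 + 4·(-12) = -84.
Characteristic polynomial: λ³ − λ² − 53λ + 84 = 0.
Substitute λ = y + (tr M)/3 = y + 0.333333 to remove the quadratic term: y³ + p·y + q = 0 with p = s − (tr M)²/3 = -53.333333 and q = −2(tr M)³/27 + (tr M)·s/3 − det M = 66.259259.
Three real roots ⇒ use the trigonometric (Viète) form: r = 2√(−p/3) = 8.432740, φ = arccos(3q/(p·r)) = arccos(-0.441978) = 2.028599 rad.
y_k = r·cos(φ/3 − 2πk/3) for k = 0, 1, 2 gives y = 6.577173, 1.281854, -7.859027.
λ_k = y_k + 0.333333 gives λ = 6.9105, 1.6152, -7.5257 (check: the sum is 1.0000 = tr M).

Hence λ_max = 6.9105 and λ_min = -7.5257.


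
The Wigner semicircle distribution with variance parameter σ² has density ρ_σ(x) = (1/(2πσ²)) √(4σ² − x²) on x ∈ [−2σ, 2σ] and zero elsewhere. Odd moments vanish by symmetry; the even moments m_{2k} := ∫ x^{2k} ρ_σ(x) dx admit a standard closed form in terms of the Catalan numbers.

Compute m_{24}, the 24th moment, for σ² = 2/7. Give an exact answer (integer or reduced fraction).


By the scaled semicircle moment identity, m_{2k} = σ^{2k} · C_k with k = 12.
C_12 = (1/(k+1)) · C(2k, k) = (1/13) · C(24, 12) = (1/13) · 2704156 = 208012.
σ^{2k} = (σ²)^k = (2/7)^12 = 4096/13841287201.

Therefore m_{24} = σ^{24} · C_12 = (4096/13841287201) · 208012 = 121716736/1977326743.


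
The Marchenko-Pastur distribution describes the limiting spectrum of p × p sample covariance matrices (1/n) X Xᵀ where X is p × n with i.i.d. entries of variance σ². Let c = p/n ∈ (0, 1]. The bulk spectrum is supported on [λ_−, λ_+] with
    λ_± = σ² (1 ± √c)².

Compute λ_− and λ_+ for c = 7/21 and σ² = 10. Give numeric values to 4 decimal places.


c = 7/21 = 0.333333; √c = 0.577350.
λ_− = σ² (1 − √c)² = 10 · (1 − 0.577350)² = 10 · (0.422650)² = 1.786328.
λ_+ = σ² (1 + √c)² = 10 · (1 + 0.577350)² = 10 · (1.577350)² = 24.880339.

Rounded to 4 decimal places: λ_− ≈ 1.7863, λ_+ ≈ 24.8803.


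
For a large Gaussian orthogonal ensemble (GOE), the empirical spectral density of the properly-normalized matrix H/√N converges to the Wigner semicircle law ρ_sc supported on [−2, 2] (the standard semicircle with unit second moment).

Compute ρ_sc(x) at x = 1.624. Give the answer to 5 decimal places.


ρ_sc(x) = (1/(2π)) √(4 − x²). With x = 1.624:
  4 − x² = 4 − (1.624)² = 4 − 2.637376 = 1.362624.
  √(4 − x²) = 1.167315.
  1/(2π) = 0.159155.
  ρ_sc(1.624) = 0.159155 · 1.167315 = 0.185784.

Rounded to 5 decimal places: ρ_sc(1.624) ≈ 0.18578.


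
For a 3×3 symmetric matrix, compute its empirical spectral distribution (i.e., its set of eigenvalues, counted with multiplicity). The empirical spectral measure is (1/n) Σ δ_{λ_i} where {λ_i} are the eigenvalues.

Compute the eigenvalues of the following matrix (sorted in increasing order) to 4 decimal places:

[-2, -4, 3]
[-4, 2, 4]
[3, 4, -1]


Since M is real symmetric, all three eigenvalues are real; they are the roots of det(λI − M) = λ³ − (tr M) λ² + s λ − det M, where s is the sum of the principal 2×2 minors.
tr M = -2 + 2 + (-1) = -1.
s = ((-2)·2 − (-4)²) + ((-2)·(-1) − 3²) + (2·(-1) − 4²) = -20 + (-7) + (-18) = -45.
det M (expand along row 1) = (-2)·(-18) − (-4)·(-8) + 3·(-22) = -62.
Characteristic polynomial: λ³ + λ² − 45λ + 62 = 0.
Substitute λ = y + (tr M)/3 = y − 0.333333 to remove the quadratic term: y³ + p·y + q = 0 with p = s − (tr M)²/3 = -45.333333 and q = −2(tr M)³/27 + (tr M)·s/3 − det M = 77.074074.
Three real roots ⇒ use the trigonometric (Viète) form: r = 2√(−p/3) = 7.774603, φ = arccos(3q/(p·r)) = arccos(-0.656045) = 2.286363 rad.
y_k = r·cos(φ/3 − 2πk/3) for k = 0, 1, 2 gives y = 5.623939, 1.836881, -7.460820.
λ_k = y_k − 0.333333 gives λ = 5.2906, 1.5035, -7.7942 (check: the sum is -1.0000 = tr M).

Eigenvalues sorted in increasing order: [-7.7942, 1.5035, 5.2906].


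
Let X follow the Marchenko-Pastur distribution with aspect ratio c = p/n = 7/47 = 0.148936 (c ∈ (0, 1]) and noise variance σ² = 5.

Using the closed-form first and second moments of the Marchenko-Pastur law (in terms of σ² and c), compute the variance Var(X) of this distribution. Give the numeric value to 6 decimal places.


Recall the MP moments m_1 = E[X] = σ² and m_2 = E[X²] = σ⁴ (1 + c).
m_1 = E[X] = σ² = 5, so m_1² = 25.
m_2 = E[X²] = σ⁴ (1 + c) = 25 · (1 + 0.148936) = 25 · 1.148936 = 28.723404.
(Note m_2 − m_1² simplifies to c · σ⁴ = 0.148936 · 25.)

Var(X) = m_2 − m_1² = 28.723404 − 25 = 3.723404.


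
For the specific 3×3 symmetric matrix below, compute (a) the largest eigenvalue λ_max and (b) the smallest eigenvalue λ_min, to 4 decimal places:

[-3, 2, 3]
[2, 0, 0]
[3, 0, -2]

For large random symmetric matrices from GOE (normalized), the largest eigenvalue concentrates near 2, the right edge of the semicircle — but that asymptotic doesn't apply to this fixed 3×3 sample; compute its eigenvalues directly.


Since M is real symmetric, all three eigenvalues are real; they are the roots of det(λI − M) = λ³ − (tr M) λ² + s λ − det M, where s is the sum of the principal 2×2 minors.
tr M = -3 + 0 + (-2) = -5.
s = ((-3)·0 − 2²) + ((-3)·(-2) − 3²) + (0·(-2) − 0²) = -4 + (-3) + 0 = -7.
det M (expand along row 1) = (-3)·0 − 2·(-4) + 3·0 = 8.
Characteristic polynomial: λ³ + 5λ² − 7λ − 8 = 0.
Substitute λ = y + (tr M)/3 = y − 1.666667 to remove the quadratic term: y³ + p·y + q = 0 with p = s − (tr M)²/3 = -15.333333 and q = −2(tr M)³/27 + (tr M)·s/3 − det M = 12.925926.
Three real roots ⇒ use the trigonometric (Viète) form: r = 2√(−p/3) = 4.521553, φ = arccos(3q/(p·r)) = arccos(-0.559318) = 2.164359 rad.
y_k = r·cos(φ/3 − 2πk/3) for k = 0, 1, 2 gives y = 3.394994, 0.888783, -4.283777.
λ_k = y_k − 1.666667 gives λ = 1.7283, -0.7779, -5.9504 (check: the sum is -5.0000 = tr M).

Hence λ_max = 1.7283 and λ_min = -5.9504.


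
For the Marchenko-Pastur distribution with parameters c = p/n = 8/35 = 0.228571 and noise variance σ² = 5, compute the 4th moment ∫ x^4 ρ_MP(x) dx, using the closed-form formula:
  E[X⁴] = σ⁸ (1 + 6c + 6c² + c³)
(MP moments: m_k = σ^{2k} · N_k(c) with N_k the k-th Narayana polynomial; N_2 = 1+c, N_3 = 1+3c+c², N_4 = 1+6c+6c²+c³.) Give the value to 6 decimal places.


E[X⁴] = σ⁸ (1 + 6c + 6c² + c³) (fourth MP moment). With σ² = 5 (so σ⁸ = 625) and c = 8/35 = 0.228571: E[X⁴] = 625 · (1 + 6·0.228571 + 6·(0.228571)² + (0.228571)³) = 625 · 2.696840.

So E[X^4] = 1685.524781.


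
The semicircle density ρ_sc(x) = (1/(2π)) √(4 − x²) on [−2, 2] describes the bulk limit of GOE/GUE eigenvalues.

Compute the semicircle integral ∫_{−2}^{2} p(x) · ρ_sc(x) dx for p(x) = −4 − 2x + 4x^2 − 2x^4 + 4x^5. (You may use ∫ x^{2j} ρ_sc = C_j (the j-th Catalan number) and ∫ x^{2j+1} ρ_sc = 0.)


Write p(x) = Σ a_i x^i, split into monomials and integrate each against ρ_sc separately.
Using ∫ x^{2j} ρ_sc = C_j = (1/(j+1)) C(2j, j) (Catalan numbers) and ∫ x^{2j+1} ρ_sc = 0 (odd monomials vanish by symmetry):
  i = 0 (even): a_0 · C_{0} = -4 · 1 = -4
  i = 1 (odd): ∫ x^1 ρ_sc = 0 (vanishes)
  i = 2 (even): a_2 · C_{1} = 4 · 1 = 4
  i = 4 (even): a_4 · C_{2} = -2 · 2 = -4
  i = 5 (odd): ∫ x^5 ρ_sc = 0 (vanishes)

Summing the contributions: ∫_{−2}^{2} p(x) ρ_sc(x) dx = (-4) + 4 + (-4) = -4.


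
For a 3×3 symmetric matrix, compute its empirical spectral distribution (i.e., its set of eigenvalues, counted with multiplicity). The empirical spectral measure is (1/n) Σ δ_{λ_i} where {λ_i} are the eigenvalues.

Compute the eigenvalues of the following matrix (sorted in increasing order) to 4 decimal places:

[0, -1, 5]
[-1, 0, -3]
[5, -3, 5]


Since M is real symmetric, all three eigenvalues are real; they are the roots of det(λI − M) = λ³ − (tr M) λ² + s λ − det M, where s is the sum of the principal 2×2 minors.
tr M = 0 + 0 + 5 = 5.
s = (0·0 − (-1)²) + (0·5 − 5²) + (0·5 − (-3)²) = -1 + (-25) + (-9) = -35.
det M (expand along row 1) = 0·(-9) − (-1)·10 + 5·3 = 25.
Characteristic polynomial: λ³ − 5λ² − 35λ − 25 = 0.
Substitute λ = y + (tr M)/3 = y + 1.666667 to remove the quadratic term: y³ + p·y + q = 0 with p = s − (tr M)²/3 = -43.333333 and q = −2(tr M)³/27 + (tr M)·s/3 − det M = -92.592593.
Three real roots ⇒ use the trigonometric (Viète) form: r = 2√(−p/3) = 7.601170, φ = arccos(3q/(p·r)) = arccos(0.843325) = 0.567356 rad.
y_k = r·cos(φ/3 − 2πk/3) for k = 0, 1, 2 gives y = 7.465643, -2.495299, -4.970344.
λ_k = y_k + 1.666667 gives λ = 9.1323, -0.8286, -3.3037 (check: the sum is 5.0000 = tr M).

Eigenvalues sorted in increasing order: [-3.3037, -0.8286, 9.1323].


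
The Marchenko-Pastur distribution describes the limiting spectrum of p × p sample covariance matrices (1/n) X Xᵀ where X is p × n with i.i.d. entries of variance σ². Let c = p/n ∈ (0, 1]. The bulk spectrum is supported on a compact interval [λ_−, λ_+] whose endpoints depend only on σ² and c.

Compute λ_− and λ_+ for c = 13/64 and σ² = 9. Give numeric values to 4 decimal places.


c = 13/64 = 0.203125; √c = 0.450694.
λ_− = σ² (1 − √c)² = 9 · (1 − 0.450694)² = 9 · (0.549306)² = 2.715635.
λ_+ = σ² (1 + √c)² = 9 · (1 + 0.450694)² = 9 · (1.450694)² = 18.940615.

Rounded to 4 decimal places: λ_− ≈ 2.7156, λ_+ ≈ 18.9406.


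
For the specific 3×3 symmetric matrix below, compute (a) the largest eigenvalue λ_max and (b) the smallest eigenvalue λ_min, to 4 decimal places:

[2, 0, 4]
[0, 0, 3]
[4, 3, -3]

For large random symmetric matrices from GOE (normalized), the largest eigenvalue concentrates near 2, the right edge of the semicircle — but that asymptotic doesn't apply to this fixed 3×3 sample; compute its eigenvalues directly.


Since M is real symmetric, all three eigenvalues are real; they are the roots of det(λI − M) = λ³ − (tr M) λ² + s λ − det M, where s is the sum of the principal 2×2 minors.
tr M = 2 + 0 + (-3) = -1.
s = (2·0 − 0²) + (2·(-3) − 4²) + (0·(-3) − 3²) = 0 + (-22) + (-9) = -31.
det M (expand along row 1) = 2·(-9) − 0·(-12) + 4·0 = -18.
Characteristic polynomial: λ³ + λ² − 31λ + 18 = 0.
Substitute λ = y + (tr M)/3 = y − 0.333333 to remove the quadratic term: y³ + p·y + q = 0 with p = s − (tr M)²/3 = -31.333333 and q = −2(tr M)³/27 + (tr M)·s/3 − det M = 28.407407.
Three real roots ⇒ use the trigonometric (Viète) form: r = 2√(−p/3) = 6.463573, φ = arccos(3q/(p·r)) = arccos(-0.420798) = 2.005121 rad.
y_k = r·cos(φ/3 − 2πk/3) for k = 0, 1, 2 gives y = 5.072810, 0.932498, -6.005307.
λ_k = y_k − 0.333333 gives λ = 4.7395, 0.5992, -6.3386 (check: the sum is -1.0000 = tr M).

Hence λ_max = 4.7395 and λ_min = -6.3386.


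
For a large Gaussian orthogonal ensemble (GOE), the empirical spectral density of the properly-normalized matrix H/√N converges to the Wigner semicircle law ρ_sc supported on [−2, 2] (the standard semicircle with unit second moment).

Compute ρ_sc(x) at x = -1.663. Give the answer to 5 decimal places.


ρ_sc(x) = (1/(2π)) √(4 − x²). With x = -1.663:
  4 − x² = 4 − (-1.663)² = 4 − 2.765569 = 1.234431.
  √(4 − x²) = 1.111050.
  1/(2π) = 0.159155.
  ρ_sc(-1.663) = 0.159155 · 1.111050 = 0.176829.

Rounded to 5 decimal places: ρ_sc(-1.663) ≈ 0.17683.


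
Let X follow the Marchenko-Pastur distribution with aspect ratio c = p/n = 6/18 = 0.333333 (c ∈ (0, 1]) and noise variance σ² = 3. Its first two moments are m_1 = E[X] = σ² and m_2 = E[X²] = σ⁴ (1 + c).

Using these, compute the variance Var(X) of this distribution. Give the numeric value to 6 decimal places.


m_1 = E[X] = σ² = 3, so m_1² = 9.
m_2 = E[X²] = σ⁴ (1 + c) = 9 · (1 + 0.333333) = 9 · 1.333333 = 12.000000.
(Note m_2 − m_1² simplifies to c · σ⁴ = 0.333333 · 9.)

Var(X) = m_2 − m_1² = 12.000000 − 9 = 3.000000.


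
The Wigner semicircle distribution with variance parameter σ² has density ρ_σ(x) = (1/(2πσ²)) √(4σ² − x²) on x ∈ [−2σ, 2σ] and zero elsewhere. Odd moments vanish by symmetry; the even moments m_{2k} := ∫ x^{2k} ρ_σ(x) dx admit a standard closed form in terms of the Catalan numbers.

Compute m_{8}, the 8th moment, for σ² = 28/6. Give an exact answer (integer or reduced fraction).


By the scaled semicircle moment identity, m_{2k} = σ^{2k} · C_k with k = 4.
C_4 = (1/(k+1)) · C(2k, k) = (1/5) · C(8, 4) = (1/5) · 70 = 14.
σ^{2k} = (σ²)^k = (28/6)^4 = 38416/81.

Therefore m_{8} = σ^{8} · C_4 = (38416/81) · 14 = 537824/81.


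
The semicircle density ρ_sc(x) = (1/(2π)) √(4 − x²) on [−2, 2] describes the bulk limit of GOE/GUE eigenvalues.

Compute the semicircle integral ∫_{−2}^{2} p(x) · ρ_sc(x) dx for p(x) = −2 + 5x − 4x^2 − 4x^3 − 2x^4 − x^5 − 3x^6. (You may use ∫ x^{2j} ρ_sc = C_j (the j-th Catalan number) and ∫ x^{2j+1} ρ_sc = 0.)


Write p(x) = Σ a_i x^i, split into monomials and integrate each against ρ_sc separately.
Using ∫ x^{2j} ρ_sc = C_j = (1/(j+1)) C(2j, j) (Catalan numbers) and ∫ x^{2j+1} ρ_sc = 0 (odd monomials vanish by symmetry):
  i = 0 (even): a_0 · C_{0} = -2 · 1 = -2
  i = 1 (odd): ∫ x^1 ρ_sc = 0 (vanishes)
  i = 2 (even): a_2 · C_{1} = -4 · 1 = -4
  i = 3 (odd): ∫ x^3 ρ_sc = 0 (vanishes)
  i = 4 (even): a_4 · C_{2} = -2 · 2 = -4
  i = 5 (odd): ∫ x^5 ρ_sc = 0 (vanishes)
  i = 6 (even): a_6 · C_{3} = -3 · 5 = -15

Summing the contributions: ∫_{−2}^{2} p(x) ρ_sc(x) dx = (-2) + (-4) + (-4) + (-15) = -25.


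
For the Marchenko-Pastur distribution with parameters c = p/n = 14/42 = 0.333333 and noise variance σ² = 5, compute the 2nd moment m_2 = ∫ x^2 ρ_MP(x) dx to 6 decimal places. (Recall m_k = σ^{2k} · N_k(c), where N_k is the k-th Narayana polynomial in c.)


E[X²] = σ⁴ (1 + c) (second MP moment). With σ² = 5 (so σ⁴ = 25) and c = 14/42 = 0.333333: E[X²] = 25 · (1 + 0.333333) = 25 · 1.333333.

So E[X^2] = 33.333333.


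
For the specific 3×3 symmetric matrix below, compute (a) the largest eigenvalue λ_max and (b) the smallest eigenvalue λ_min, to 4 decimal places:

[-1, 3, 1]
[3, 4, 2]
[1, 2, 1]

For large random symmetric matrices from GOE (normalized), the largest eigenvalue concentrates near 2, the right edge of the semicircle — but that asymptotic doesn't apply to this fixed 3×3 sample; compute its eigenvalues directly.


Since M is real symmetric, all three eigenvalues are real; they are the roots of det(λI − M) = λ³ − (tr M) λ² + s λ − det M, where s is the sum of the principal 2×2 minors.
tr M = -1 + 4 + 1 = 4.
s = ((-1)·4 − 3²) + ((-1)·1 − 1²) + (4·1 − 2²) = -13 + (-2) + 0 = -15.
det M (expand along row 1) = (-1)·0 − 3·1 + 1·2 = -1.
Characteristic polynomial: λ³ − 4λ² − 15λ + 1 = 0.
Substitute λ = y + (tr M)/3 = y + 1.333333 to remove the quadratic term: y³ + p·y + q = 0 with p = s − (tr M)²/3 = -20.333333 and q = −2(tr M)³/27 + (tr M)·s/3 − det M = -23.740741.
Three real roots ⇒ use the trigonometric (Viète) form: r = 2√(−p/3) = 5.206833, φ = arccos(3q/(p·r)) = arccos(0.672718) = 0.832920 rad.
y_k = r·cos(φ/3 − 2πk/3) for k = 0, 1, 2 gives y = 5.007437, -1.267793, -3.739644.
λ_k = y_k + 1.333333 gives λ = 6.3408, 0.0655, -2.4063 (check: the sum is 4.0000 = tr M).

Hence λ_max = 6.3408 and λ_min = -2.4063.


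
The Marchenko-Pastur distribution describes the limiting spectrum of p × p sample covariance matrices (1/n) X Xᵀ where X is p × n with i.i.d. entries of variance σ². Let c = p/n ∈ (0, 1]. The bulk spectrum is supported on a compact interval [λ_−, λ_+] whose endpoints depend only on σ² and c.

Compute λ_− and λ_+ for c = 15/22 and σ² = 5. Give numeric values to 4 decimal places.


c = 15/22 = 0.681818; √c = 0.825723.
λ_− = σ² (1 − √c)² = 5 · (1 − 0.825723)² = 5 · (0.174277)² = 0.151863.
λ_+ = σ² (1 + √c)² = 5 · (1 + 0.825723)² = 5 · (1.825723)² = 16.666319.

Rounded to 4 decimal places: λ_− ≈ 0.1519, λ_+ ≈ 16.6663.


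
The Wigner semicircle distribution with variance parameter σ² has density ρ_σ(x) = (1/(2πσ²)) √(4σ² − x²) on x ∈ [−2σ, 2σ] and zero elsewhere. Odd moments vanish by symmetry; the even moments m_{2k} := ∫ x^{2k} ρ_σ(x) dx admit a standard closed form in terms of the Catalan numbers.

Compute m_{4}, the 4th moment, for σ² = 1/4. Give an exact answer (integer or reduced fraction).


By the scaled semicircle moment identity, m_{2k} = σ^{2k} · C_k with k = 2.
C_2 = (1/(k+1)) · C(2k, k) = (1/3) · C(4, 2) = (1/3) · 6 = 2.
σ^{2k} = (σ²)^k = (1/4)^2 = 1/16.

Therefore m_{4} = σ^{4} · C_2 = (1/16) · 2 = 1/8.


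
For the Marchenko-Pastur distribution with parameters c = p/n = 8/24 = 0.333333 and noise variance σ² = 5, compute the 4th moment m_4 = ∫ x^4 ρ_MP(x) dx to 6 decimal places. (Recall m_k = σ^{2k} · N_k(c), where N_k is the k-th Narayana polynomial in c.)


E[X⁴] = σ⁸ (1 + 6c + 6c² + c³) (fourth MP moment). With σ² = 5 (so σ⁸ = 625) and c = 8/24 = 0.333333: E[X⁴] = 625 · (1 + 6·0.333333 + 6·(0.333333)² + (0.333333)³) = 625 · 3.703704.

So E[X^4] = 2314.814815.


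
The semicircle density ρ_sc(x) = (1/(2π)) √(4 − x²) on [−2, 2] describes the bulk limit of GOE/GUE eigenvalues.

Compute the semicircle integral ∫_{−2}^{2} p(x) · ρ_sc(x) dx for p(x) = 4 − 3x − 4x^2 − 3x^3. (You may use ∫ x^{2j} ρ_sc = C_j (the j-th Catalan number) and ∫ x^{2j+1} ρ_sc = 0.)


Write p(x) = Σ a_i x^i, split into monomials and integrate each against ρ_sc separately.
Using ∫ x^{2j} ρ_sc = C_j = (1/(j+1)) C(2j, j) (Catalan numbers) and ∫ x^{2j+1} ρ_sc = 0 (odd monomials vanish by symmetry):
  i = 0 (even): a_0 · C_{0} = 4 · 1 = 4
  i = 1 (odd): ∫ x^1 ρ_sc = 0 (vanishes)
  i = 2 (even): a_2 · C_{1} = -4 · 1 = -4
  i = 3 (odd): ∫ x^3 ρ_sc = 0 (vanishes)

Summing the contributions: ∫_{−2}^{2} p(x) ρ_sc(x) dx = 4 + (-4) = 0.


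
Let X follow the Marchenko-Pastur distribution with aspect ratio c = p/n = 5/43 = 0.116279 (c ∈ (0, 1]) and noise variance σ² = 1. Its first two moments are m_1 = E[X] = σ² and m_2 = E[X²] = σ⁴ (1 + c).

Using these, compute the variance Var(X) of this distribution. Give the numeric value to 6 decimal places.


m_1 = E[X] = σ² = 1, so m_1² = 1.
m_2 = E[X²] = σ⁴ (1 + c) = 1 · (1 + 0.116279) = 1 · 1.116279 = 1.116279.
(Note m_2 − m_1² simplifies to c · σ⁴ = 0.116279 · 1.)

Var(X) = m_2 − m_1² = 1.116279 − 1 = 0.116279.


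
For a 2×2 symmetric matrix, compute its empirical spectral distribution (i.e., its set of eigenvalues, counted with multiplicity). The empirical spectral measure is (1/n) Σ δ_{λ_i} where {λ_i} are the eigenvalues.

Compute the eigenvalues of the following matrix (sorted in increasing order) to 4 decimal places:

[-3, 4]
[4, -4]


Since M is real symmetric, both eigenvalues are real; they are the roots of det(λI − M) = λ² − (tr M) λ + det M.
tr M = -3 + (-4) = -7.
det M = (-3)·(-4) − 4² = 12 − 16 = -4.
Characteristic polynomial: λ² + 7λ − 4 = 0.
Discriminant Δ = (tr M)² − 4·det M = 49 − (-16) = 65; √Δ = 8.062258.
λ = (tr M ± √Δ)/2 = (-7 ± 8.062258)/2, giving (tr M − √Δ)/2 = -7.5311 and (tr M + √Δ)/2 = 0.5311.

Eigenvalues sorted in increasing order: [-7.5311, 0.5311].


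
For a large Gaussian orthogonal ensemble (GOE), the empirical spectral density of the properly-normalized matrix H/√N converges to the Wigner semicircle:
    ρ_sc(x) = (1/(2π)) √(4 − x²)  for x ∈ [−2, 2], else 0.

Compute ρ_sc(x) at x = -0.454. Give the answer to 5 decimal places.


ρ_sc(x) = (1/(2π)) √(4 − x²). With x = -0.454:
  4 − x² = 4 − (-0.454)² = 4 − 0.206116 = 3.793884.
  √(4 − x²) = 1.947790.
  1/(2π) = 0.159155.
  ρ_sc(-0.454) = 0.159155 · 1.947790 = 0.310000.

Rounded to 5 decimal places: ρ_sc(-0.454) ≈ 0.31000.


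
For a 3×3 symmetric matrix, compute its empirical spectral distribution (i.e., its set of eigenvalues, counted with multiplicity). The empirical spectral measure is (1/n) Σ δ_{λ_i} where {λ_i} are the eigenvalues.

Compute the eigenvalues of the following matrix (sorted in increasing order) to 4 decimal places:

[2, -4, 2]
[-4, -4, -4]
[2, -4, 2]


Since M is real symmetric, all three eigenvalues are real; they are the roots of det(λI − M) = λ³ − (tr M) λ² + s λ − det M, where s is the sum of the principal 2×2 minors.
tr M = 2 + (-4) + 2 = 0.
s = (2·(-4) − (-4)²) + (2·2 − 2²) + ((-4)·2 − (-4)²) = -24 + 0 + (-24) = -48.
det M (expand along row 1) = 2·(-24) − (-4)·0 + 2·24 = 0.
Characteristic polynomial: λ³ − 48λ = 0.
Substitute λ = y + (tr M)/3 = y + 0.000000 to remove the quadratic term: y³ + p·y + q = 0 with p = s − (tr M)²/3 = -48.000000 and q = −2(tr M)³/27 + (tr M)·s/3 − det M = 0.000000.
Three real roots ⇒ use the trigonometric (Viète) form: r = 2√(−p/3) = 8.000000, φ = arccos(3q/(p·r)) = arccos(0.000000) = 1.570796 rad.
y_k = r·cos(φ/3 − 2πk/3) for k = 0, 1, 2 gives y = 6.928203, 0.000000, -6.928203.
λ_k = y_k + 0.000000 gives λ = 6.9282, 0.0000, -6.9282 (check: the sum is 0.0000 = tr M).

Eigenvalues sorted in increasing order: [-6.9282, 0.0000, 6.9282].


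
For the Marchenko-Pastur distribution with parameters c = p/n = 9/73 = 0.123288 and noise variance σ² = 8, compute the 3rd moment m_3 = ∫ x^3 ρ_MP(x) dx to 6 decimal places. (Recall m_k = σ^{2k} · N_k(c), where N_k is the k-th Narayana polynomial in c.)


E[X³] = σ⁶ (1 + 3c + c²) (third MP moment). With σ² = 8 (so σ⁶ = 512) and c = 9/73 = 0.123288: E[X³] = 512 · (1 + 3·0.123288 + (0.123288)²) = 512 · 1.385063.

So E[X^3] = 709.152186.


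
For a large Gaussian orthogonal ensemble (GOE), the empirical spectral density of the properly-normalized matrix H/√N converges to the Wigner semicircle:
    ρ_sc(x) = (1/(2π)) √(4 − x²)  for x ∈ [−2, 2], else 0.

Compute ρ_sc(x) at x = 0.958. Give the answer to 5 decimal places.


ρ_sc(x) = (1/(2π)) √(4 − x²). With x = 0.958:
  4 − x² = 4 − (0.958)² = 4 − 0.917764 = 3.082236.
  √(4 − x²) = 1.755630.
  1/(2π) = 0.159155.
  ρ_sc(0.958) = 0.159155 · 1.755630 = 0.279417.

Rounded to 5 decimal places: ρ_sc(0.958) ≈ 0.27942.
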